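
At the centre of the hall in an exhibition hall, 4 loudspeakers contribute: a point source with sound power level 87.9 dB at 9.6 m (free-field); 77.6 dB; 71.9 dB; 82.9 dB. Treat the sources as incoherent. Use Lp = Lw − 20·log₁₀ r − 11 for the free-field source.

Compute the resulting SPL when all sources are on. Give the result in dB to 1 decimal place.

Source at 9.6 m: Lp = 87.9 − 20·log₁₀(9.6) − 11 = 57.3 dB.
Converting to relative power and adding: 10^(57.3/10) + 10^(77.6/10) + 10^(71.9/10) + 10^(82.9/10) = 2.686e+08.
Combined level = 10 log₁₀(2.686e+08) = 84.3 dB.

84.3 dB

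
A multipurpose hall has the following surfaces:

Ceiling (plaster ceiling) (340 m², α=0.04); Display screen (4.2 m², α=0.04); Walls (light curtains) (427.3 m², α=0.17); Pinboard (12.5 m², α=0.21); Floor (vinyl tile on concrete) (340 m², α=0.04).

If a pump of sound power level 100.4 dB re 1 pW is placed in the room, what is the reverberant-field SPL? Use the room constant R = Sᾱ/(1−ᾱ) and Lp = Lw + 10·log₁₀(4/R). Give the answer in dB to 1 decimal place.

85.9 dB

Σ(Sᵢαᵢ) = 340·0.04 + 4.2·0.04 + 427.3·0.17 + 12.5·0.21 + 340·0.04 = 102.634; total area S = 1124.0 m².
ᾱ = 0.0913, so room constant R = A/(1−ᾱ) = 112.946 m².
Lp = Lw + 10 log₁₀(4/R) = 100.4 -14.51 = 85.9 dB.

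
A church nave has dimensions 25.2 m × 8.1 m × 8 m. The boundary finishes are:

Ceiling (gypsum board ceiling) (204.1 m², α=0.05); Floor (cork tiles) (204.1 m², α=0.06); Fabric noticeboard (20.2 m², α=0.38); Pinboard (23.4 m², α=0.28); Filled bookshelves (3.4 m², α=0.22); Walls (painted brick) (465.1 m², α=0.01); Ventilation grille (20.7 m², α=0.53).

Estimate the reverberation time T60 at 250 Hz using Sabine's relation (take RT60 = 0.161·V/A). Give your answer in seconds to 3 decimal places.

4.956 sec

Summing Sᵢαᵢ: 10.205 + 12.246 + 7.676 + 6.552 + 0.748 + 4.651 + 10.971 → A = 53.049 sabins.
V = 25.2·8.1·8 = 1632.96 m³.
RT60 = 0.161 · V / A = 0.161 × 1632.96 / 53.049 = 4.956 s.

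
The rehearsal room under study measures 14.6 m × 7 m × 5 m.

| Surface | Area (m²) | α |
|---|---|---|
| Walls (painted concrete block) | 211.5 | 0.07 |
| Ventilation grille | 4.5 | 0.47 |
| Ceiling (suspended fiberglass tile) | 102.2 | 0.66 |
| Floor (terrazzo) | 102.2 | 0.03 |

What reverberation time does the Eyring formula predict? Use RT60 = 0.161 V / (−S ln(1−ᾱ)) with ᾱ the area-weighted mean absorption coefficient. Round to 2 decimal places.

0.84 sec

S = Σ Sᵢ = 420.4 m².
Σ(Sᵢαᵢ) = 211.5·0.07 + 4.5·0.47 + 102.2·0.66 + 102.2·0.03 = 87.438.
ᾱ = 87.438 / 420.4 = 0.2080.
Eyring denominator: −S ln(1−ᾱ) = 98.035.
V = 14.6 × 7 × 5 = 511 m³.
RT60 = 0.161 × 511 / 98.035 = 0.84 s.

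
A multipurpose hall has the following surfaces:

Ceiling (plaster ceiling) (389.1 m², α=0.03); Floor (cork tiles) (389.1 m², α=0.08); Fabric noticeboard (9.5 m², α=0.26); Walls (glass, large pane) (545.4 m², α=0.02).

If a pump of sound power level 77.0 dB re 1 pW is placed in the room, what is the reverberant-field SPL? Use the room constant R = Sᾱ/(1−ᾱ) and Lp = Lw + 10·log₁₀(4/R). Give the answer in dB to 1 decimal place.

A = 56.179 sabins; S = 1333.1 m².
ᾱ = 56.179/1333.1 = 0.0421; R = Sᾱ/(1−ᾱ) = 56.179/(1−0.0421) = 58.648 m².
Lp = Lw + 10 log₁₀(4/R) = 77.0 -11.66 = 65.3 dB.

65.3 dB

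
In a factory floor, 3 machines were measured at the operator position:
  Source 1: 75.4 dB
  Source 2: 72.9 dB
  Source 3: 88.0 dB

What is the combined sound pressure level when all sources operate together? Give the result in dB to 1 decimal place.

88.4 dB

Sum in the linear (power) domain: Σ 10^(Lᵢ/10) = 10^(75.4/10) + 10^(72.9/10) + 10^(88.0/10) = 6.851e+08.
Combined level = 10 log₁₀(6.851e+08) = 88.4 dB.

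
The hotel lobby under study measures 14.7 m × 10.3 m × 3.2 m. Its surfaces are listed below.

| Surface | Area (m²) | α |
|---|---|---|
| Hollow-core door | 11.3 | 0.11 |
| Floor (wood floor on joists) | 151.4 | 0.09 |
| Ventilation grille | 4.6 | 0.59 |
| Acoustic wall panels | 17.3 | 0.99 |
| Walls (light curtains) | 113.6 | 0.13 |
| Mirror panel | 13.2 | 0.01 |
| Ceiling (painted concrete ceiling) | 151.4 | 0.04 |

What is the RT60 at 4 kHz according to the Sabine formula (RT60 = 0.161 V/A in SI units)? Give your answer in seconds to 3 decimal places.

1.401 sec

Summing Sᵢαᵢ: 1.243 + 13.626 + 2.714 + 17.127 + 14.768 + 0.132 + 6.056 → A = 55.666 sabins.
Volume V = 14.7 × 10.3 × 3.2 = 484.512 m³.
T = 0.161 V/A = 0.161·484.512/55.666 = 1.401 s.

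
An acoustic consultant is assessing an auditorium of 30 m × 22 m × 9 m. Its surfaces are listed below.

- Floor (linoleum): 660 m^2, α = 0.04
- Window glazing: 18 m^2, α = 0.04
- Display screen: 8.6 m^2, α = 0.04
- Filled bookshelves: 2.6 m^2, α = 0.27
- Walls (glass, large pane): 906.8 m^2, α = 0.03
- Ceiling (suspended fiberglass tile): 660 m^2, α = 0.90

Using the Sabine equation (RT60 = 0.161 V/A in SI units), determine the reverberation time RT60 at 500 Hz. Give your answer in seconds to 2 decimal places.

1.47 s

A = Σ Sᵢαᵢ = 660×0.04 + 18×0.04 + 8.6×0.04 + 2.6×0.27 + 906.8×0.03 + 660×0.90 = 649.370 sabins.
Volume V = 30 × 22 × 9 = 5940 m³.
Sabine: RT60 = 0.161 × 5940 / 649.370 = 1.47 s.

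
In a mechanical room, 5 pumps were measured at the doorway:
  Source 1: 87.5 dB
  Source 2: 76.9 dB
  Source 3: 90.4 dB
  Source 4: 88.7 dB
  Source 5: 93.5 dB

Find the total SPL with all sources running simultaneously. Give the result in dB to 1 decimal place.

96.7 dB

Sum in the linear (power) domain: Σ 10^(Lᵢ/10) = 10^(87.5/10) + 10^(76.9/10) + 10^(90.4/10) + 10^(88.7/10) + 10^(93.5/10) = 4.688e+09.
Combined level = 10 log₁₀(4.688e+09) = 96.7 dB.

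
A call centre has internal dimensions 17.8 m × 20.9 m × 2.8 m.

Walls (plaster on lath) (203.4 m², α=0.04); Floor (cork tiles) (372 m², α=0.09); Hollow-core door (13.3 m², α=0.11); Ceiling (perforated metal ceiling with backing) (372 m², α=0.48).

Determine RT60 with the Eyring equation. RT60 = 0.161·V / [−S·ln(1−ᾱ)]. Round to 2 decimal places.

S = Σ Sᵢ = 960.7 m².
Σ(Sᵢαᵢ) = 203.4·0.04 + 372·0.09 + 13.3·0.11 + 372·0.48 = 221.639.
Mean coefficient ᾱ = A/S = 0.2307.
Eyring denominator: −S ln(1−ᾱ) = 251.967.
V = 17.8 × 20.9 × 2.8 = 1041.656 m³.
RT60 = 0.161 × 1041.656 / 251.967 = 0.67 s.

0.67 s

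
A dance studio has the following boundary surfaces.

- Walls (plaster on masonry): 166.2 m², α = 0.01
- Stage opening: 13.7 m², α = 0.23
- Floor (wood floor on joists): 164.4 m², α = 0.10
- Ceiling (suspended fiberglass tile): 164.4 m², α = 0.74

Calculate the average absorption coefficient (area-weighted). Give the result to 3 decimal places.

0.281

Total surface area S = 508.7 m².
A = 166.2*0.01 + 13.7*0.23 + 164.4*0.10 + 164.4*0.74 = 142.909 sabins.
ᾱ = A/S = 0.281.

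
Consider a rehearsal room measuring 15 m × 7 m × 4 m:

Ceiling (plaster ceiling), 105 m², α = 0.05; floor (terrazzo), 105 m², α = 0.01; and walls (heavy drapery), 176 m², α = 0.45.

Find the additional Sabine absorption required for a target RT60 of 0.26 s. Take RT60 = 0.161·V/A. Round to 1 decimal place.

174.6 sabins

Total absorption A₁ = 105*0.05 + 105*0.01 + 176*0.45
  = 5.250 + 1.050 + 79.200 = 85.500 m² sabins.
V = 420 m³. Required absorption A₂ = 0.161 × 420 / 0.26 = 260.077 sabins.
Additional absorption ΔA = 260.077 − 85.500 = 174.6 sabins.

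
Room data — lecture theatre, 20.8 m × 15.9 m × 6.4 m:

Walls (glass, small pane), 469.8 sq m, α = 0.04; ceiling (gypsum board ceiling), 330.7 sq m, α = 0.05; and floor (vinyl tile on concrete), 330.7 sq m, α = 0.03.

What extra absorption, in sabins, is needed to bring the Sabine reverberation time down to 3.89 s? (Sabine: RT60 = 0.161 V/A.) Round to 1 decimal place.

42.4 sabins

A₁ = Σ Sᵢαᵢ = 469.8*0.04 + 330.7*0.05 + 330.7*0.03 = 45.248 sabins.
For T = 3.89 s, need A₂ = 0.161·V/T = 0.161·2116.608/3.89 = 87.603 sabins.
ΔA = A₂ − A₁ = 87.603 − 45.248 = 42.4 sabins.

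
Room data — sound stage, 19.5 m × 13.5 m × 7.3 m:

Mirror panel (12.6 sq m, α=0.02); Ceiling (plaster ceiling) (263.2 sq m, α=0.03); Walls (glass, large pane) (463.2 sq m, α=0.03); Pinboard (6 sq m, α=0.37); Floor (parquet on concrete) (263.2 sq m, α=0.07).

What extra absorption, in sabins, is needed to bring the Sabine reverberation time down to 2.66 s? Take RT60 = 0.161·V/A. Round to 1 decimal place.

73.6 sabins

Equivalent absorption area: A₁ = 12.6*0.02 + 263.2*0.03 + 463.2*0.03 + 6*0.37 + 263.2*0.07 = 42.688 sq m.
V = 1921.725 m³. Required absorption A₂ = 0.161 × 1921.725 / 2.66 = 116.315 sabins.
ΔA = A₂ − A₁ = 116.315 − 42.688 = 73.6 sabins.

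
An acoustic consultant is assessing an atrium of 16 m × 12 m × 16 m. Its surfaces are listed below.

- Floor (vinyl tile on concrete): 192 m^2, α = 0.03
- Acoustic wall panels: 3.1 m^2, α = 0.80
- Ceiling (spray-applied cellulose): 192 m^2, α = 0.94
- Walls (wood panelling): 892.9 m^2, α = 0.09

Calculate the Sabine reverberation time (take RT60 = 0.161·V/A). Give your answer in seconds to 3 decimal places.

Total absorption A = 192×0.03 + 3.1×0.80 + 192×0.94 + 892.9×0.09
  = 5.760 + 2.480 + 180.480 + 80.361 = 269.081 m^2 sabins.
V = 16·12·16 = 3072 m³.
RT60 = 0.161 · V / A = 0.161 × 3072 / 269.081 = 1.838 s.

1.838 seconds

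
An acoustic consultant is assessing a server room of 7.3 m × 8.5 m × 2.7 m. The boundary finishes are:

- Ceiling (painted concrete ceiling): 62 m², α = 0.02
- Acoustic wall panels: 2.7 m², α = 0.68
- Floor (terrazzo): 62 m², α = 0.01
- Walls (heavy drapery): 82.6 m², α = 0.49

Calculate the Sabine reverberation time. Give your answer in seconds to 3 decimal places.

0.611 s

Total absorption A = 62·0.02 + 2.7·0.68 + 62·0.01 + 82.6·0.49
  = 1.240 + 1.836 + 0.620 + 40.474 = 44.170 m² sabins.
Room volume: 167.535 m³.
T = 0.161 V/A = 0.161·167.535/44.170 = 0.611 s.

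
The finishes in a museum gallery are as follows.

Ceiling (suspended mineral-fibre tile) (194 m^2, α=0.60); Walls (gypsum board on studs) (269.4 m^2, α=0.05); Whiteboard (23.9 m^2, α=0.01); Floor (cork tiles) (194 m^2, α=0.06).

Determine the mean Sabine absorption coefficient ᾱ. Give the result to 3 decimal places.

0.208

Total surface area S = 681.3 m^2.
Weighted sum Σ Sα = 141.749.
ᾱ = A/S = 0.208.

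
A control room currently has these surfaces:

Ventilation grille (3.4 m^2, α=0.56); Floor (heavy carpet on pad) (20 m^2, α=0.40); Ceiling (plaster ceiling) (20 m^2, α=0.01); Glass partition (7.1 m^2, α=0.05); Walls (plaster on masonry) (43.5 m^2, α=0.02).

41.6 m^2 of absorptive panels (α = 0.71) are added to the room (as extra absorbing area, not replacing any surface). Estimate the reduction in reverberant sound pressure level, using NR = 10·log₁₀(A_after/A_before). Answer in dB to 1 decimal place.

5.6 dB

Summing Sᵢαᵢ: 1.904 + 8.000 + 0.200 + 0.355 + 0.870 → A_before = 11.329 sabins.
Treatment contributes 41.6·0.71 = 29.536 sabins.
A_after = 11.329 + 29.536 = 40.865 sabins.
NR = 10·log₁₀(40.865/11.329) = 5.6 dB.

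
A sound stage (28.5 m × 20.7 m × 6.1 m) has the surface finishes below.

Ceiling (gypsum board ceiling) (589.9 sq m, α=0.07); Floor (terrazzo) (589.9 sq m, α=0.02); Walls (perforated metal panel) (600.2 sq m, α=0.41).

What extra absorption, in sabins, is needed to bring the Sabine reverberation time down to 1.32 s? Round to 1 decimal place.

139.8 sabins

Equivalent absorption area: A₁ = 589.9·0.07 + 589.9·0.02 + 600.2·0.41 = 299.173 sq m.
Target A₂ = 0.161·3598.695/1.32 = 438.932 sabins (V = 3598.695 m³).
Additional absorption ΔA = 438.932 − 299.173 = 139.8 sabins.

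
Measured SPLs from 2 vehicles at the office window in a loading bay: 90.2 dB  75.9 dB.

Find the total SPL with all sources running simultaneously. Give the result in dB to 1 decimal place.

90.4 dB

Sum in the linear (power) domain: Σ 10^(Lᵢ/10) = 10^(90.2/10) + 10^(75.9/10) = 1.086e+09.
Combined level = 10 log₁₀(1.086e+09) = 90.4 dB.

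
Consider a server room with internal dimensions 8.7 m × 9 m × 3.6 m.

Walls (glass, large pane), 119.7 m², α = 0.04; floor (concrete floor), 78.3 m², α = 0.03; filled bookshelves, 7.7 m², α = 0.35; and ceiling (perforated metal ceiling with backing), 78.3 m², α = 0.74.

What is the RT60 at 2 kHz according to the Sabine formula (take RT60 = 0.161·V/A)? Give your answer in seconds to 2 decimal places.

Equivalent absorption area: A = 119.7*0.04 + 78.3*0.03 + 7.7*0.35 + 78.3*0.74 = 67.774 m².
Volume V = 8.7 × 9 × 3.6 = 281.88 m³.
RT60 = 0.161 · V / A = 0.161 × 281.88 / 67.774 = 0.67 s.

0.67 seconds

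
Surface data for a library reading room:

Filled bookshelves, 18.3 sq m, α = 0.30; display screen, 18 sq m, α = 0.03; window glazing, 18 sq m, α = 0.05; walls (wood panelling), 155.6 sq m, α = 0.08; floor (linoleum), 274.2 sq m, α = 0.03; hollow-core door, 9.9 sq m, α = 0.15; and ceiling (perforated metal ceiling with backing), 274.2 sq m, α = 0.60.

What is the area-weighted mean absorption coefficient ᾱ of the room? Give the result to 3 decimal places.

Total surface area S = 768.2 sq m.
A = 18.3·0.30 + 18·0.03 + 18·0.05 + 155.6·0.08 + 274.2·0.03 + 9.9·0.15 + 274.2·0.60 = 193.609 sabins.
ᾱ = 193.609 / 768.2 = 0.252.

0.252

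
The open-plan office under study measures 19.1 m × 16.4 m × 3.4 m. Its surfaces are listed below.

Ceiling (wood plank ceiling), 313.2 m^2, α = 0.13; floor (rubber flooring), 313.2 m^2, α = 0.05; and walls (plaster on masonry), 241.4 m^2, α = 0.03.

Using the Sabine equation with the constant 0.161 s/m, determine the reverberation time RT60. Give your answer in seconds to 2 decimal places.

2.70 sec

Equivalent absorption area: A = 313.2·0.13 + 313.2·0.05 + 241.4·0.03 = 63.618 m^2.
Volume V = 19.1 × 16.4 × 3.4 = 1065.016 m³.
RT60 = 0.161 · V / A = 0.161 × 1065.016 / 63.618 = 2.70 s.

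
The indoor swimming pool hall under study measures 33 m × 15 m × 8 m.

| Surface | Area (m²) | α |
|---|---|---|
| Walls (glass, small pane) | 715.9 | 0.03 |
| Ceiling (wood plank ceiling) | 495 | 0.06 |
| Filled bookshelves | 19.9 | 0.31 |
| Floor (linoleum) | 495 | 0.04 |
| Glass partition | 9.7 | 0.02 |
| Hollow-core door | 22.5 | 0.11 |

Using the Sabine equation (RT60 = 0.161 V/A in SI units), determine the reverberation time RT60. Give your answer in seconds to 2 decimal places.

Summing Sᵢαᵢ: 21.477 + 29.700 + 6.169 + 19.800 + 0.194 + 2.475 → A = 79.815 sabins.
Volume V = 33 × 15 × 8 = 3960 m³.
Sabine: RT60 = 0.161 × 3960 / 79.815 = 7.99 s.

7.99 seconds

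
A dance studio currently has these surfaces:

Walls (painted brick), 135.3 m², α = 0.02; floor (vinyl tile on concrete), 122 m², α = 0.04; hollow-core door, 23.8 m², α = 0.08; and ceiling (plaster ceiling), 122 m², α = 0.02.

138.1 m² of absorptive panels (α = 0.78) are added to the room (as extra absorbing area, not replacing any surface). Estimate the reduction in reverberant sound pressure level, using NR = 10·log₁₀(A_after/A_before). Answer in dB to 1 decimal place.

Summing Sᵢαᵢ: 2.706 + 4.880 + 1.904 + 2.440 → A_before = 11.930 sabins.
Added absorption = 138.1 × 0.78 = 107.718 sabins.
New total A_after = 119.648 sabins.
Reduction = 10 log₁₀(A_after/A_before) = 10 log₁₀(10.0292) = 10.0 dB.

10.0 dB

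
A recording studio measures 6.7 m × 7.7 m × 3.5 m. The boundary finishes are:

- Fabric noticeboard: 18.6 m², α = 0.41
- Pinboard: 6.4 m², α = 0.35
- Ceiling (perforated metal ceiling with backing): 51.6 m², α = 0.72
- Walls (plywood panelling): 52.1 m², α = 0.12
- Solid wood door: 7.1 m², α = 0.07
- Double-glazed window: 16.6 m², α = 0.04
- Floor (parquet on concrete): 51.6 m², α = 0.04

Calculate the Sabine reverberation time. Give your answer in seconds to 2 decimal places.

A = Σ Sᵢαᵢ = 18.6*0.41 + 6.4*0.35 + 51.6*0.72 + 52.1*0.12 + 7.1*0.07 + 16.6*0.04 + 51.6*0.04 = 56.495 sabins.
Room volume: 180.565 m³.
T = 0.161 V/A = 0.161·180.565/56.495 = 0.51 s.

0.51 s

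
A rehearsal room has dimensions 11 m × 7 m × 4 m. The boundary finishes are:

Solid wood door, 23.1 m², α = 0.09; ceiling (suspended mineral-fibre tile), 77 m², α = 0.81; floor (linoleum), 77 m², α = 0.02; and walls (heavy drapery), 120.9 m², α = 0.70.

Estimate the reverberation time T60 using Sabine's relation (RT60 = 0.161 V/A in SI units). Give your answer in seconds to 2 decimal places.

A = Σ Sᵢαᵢ = 23.1·0.09 + 77·0.81 + 77·0.02 + 120.9·0.70 = 150.619 sabins.
Volume V = 11 × 7 × 4 = 308 m³.
Sabine: RT60 = 0.161 × 308 / 150.619 = 0.33 s.

0.33 seconds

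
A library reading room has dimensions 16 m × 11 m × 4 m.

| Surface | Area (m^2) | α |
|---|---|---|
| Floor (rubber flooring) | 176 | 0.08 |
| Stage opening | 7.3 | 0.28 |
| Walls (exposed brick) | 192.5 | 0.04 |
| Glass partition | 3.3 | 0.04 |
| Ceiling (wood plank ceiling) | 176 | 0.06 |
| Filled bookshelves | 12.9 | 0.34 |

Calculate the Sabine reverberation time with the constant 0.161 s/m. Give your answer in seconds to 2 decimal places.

Summing Sᵢαᵢ: 14.080 + 2.044 + 7.700 + 0.132 + 10.560 + 4.386 → A = 38.902 sabins.
Room volume: 704 m³.
RT60 = 0.161 · V / A = 0.161 × 704 / 38.902 = 2.91 s.

2.91 s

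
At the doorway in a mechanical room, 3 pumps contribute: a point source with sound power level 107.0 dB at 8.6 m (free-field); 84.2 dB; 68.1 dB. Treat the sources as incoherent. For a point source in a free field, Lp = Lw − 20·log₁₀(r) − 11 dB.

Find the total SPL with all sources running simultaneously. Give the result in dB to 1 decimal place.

85.1 dB

Source at 8.6 m: Lp = 107.0 − 20·log₁₀(8.6) − 11 = 77.3 dB.
Sum in the linear (power) domain: Σ 10^(Lᵢ/10) = 10^(77.3/10) + 10^(84.2/10) + 10^(68.1/10) = 3.232e+08.
Back to dB: 10·log₁₀ Σ = 85.1 dB.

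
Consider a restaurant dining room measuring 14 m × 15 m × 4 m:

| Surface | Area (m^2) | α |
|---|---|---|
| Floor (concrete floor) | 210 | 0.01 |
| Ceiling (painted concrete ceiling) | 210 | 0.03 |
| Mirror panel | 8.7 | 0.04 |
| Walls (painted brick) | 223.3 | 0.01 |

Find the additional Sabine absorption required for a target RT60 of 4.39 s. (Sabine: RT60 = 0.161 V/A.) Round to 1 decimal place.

19.8 sabins

Total absorption A₁ = 210×0.01 + 210×0.03 + 8.7×0.04 + 223.3×0.01
  = 2.100 + 6.300 + 0.348 + 2.233 = 10.981 m^2 sabins.
For T = 4.39 s, need A₂ = 0.161·V/T = 0.161·840/4.39 = 30.806 sabins.
ΔA = A₂ − A₁ = 30.806 − 10.981 = 19.8 sabins.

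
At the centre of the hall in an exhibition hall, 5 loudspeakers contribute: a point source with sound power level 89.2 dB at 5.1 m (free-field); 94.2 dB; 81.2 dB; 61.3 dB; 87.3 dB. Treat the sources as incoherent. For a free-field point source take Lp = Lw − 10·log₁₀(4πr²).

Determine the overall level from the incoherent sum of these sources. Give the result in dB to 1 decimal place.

Source at 5.1 m: Lp = 89.2 − 10·log₁₀(4π·5.1²) = 89.2 − 10·log₁₀(326.851) = 64.1 dB.
Converting to relative power and adding: 10^(64.1/10) + 10^(94.2/10) + 10^(81.2/10) + 10^(61.3/10) + 10^(87.3/10) = 3.303e+09.
L_total = 10·log₁₀(3.303e+09) = 95.2 dB.

95.2 dB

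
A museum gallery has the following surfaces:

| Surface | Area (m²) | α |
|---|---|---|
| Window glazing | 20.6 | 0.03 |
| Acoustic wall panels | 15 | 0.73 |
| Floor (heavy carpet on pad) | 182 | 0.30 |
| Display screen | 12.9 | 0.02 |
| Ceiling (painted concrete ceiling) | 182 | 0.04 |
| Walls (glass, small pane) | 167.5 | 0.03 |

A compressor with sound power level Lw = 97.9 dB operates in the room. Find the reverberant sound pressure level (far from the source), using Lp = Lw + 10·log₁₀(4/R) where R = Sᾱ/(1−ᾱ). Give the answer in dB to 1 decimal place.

84.3 dB

Σ(Sᵢαᵢ) = 20.6×0.03 + 15×0.73 + 182×0.30 + 12.9×0.02 + 182×0.04 + 167.5×0.03 = 78.731; total area S = 580.0 m².
ᾱ = 0.1357, so room constant R = A/(1−ᾱ) = 91.092 m².
Lp = 97.9 + 10·log₁₀(4/91.092) = 97.9 + (-13.57) = 84.3 dB.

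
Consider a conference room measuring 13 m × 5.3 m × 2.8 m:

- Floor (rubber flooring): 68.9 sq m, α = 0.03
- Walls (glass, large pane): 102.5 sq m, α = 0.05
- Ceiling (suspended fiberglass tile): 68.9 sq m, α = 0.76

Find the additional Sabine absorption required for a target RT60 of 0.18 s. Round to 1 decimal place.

113.0 sabins

A₁ = Σ Sᵢαᵢ = 68.9×0.03 + 102.5×0.05 + 68.9×0.76 = 59.556 sabins.
V = 192.92 m³. Required absorption A₂ = 0.161 × 192.92 / 0.18 = 172.556 sabins.
Additional absorption ΔA = 172.556 − 59.556 = 113.0 sabins.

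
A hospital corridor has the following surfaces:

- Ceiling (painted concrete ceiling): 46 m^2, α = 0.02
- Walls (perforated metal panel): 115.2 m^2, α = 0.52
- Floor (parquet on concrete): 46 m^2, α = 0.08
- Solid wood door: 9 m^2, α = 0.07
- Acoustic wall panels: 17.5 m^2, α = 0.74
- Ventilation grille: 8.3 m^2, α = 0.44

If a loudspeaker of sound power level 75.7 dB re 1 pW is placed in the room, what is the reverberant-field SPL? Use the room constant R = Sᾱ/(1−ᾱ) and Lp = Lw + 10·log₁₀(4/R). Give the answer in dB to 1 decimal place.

60.8 dB

A = 81.736 sabins; S = 242.0 m^2.
ᾱ = 81.736/242.0 = 0.3378; R = Sᾱ/(1−ᾱ) = 81.736/(1−0.3378) = 123.431 m^2.
Lp = 75.7 + 10·log₁₀(4/123.431) = 75.7 + (-14.89) = 60.8 dB.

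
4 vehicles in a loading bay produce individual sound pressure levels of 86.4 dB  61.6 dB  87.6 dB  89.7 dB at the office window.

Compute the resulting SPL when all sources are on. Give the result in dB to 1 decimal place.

Sum in the linear (power) domain: Σ 10^(Lᵢ/10) = 10^(86.4/10) + 10^(61.6/10) + 10^(87.6/10) + 10^(89.7/10) = 1.947e+09.
Back to dB: 10·log₁₀ Σ = 92.9 dB.

92.9 dB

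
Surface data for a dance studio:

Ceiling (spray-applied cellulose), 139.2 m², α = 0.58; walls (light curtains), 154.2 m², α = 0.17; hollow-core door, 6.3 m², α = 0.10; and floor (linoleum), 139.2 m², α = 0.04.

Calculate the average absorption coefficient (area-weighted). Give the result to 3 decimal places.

Total surface area S = 438.9 m².
A = 139.2*0.58 + 154.2*0.17 + 6.3*0.10 + 139.2*0.04 = 113.148 sabins.
ᾱ = 113.148 / 438.9 = 0.258.

0.258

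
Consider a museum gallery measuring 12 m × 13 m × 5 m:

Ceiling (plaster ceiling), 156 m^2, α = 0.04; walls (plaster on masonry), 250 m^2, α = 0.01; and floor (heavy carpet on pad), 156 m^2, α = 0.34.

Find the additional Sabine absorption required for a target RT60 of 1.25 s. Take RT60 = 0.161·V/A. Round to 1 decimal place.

A₁ = Σ Sᵢαᵢ = 156*0.04 + 250*0.01 + 156*0.34 = 61.780 sabins.
For T = 1.25 s, need A₂ = 0.161·V/T = 0.161·780/1.25 = 100.464 sabins.
ΔA = A₂ − A₁ = 100.464 − 61.780 = 38.7 sabins.

38.7 sabins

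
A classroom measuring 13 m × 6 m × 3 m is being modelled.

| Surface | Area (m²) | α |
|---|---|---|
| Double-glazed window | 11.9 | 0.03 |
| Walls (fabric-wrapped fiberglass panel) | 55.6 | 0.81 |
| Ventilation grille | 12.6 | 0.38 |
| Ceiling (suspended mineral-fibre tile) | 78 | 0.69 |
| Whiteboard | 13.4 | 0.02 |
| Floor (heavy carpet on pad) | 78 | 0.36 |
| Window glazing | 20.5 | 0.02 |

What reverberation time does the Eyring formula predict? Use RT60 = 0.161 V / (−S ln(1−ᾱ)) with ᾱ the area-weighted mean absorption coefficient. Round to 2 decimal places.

Total surface area S = 11.9 + 55.6 + 12.6 + 78 + 13.4 + 78 + 20.5 = 270.0 m².
Absorption A = 11.9×0.03 + 55.6×0.81 + 12.6×0.38 + 78×0.69 + 13.4×0.02 + 78×0.36 + 20.5×0.02 = 132.759 sabins.
Mean coefficient ᾱ = A/S = 0.4917.
−S·ln(1−ᾱ) = −270.0 × ln(1 − 0.4917) = 182.705.
V = 13 × 6 × 3 = 234 m³.
T = 0.161·V/[−S·ln(1−ᾱ)] = 0.161·234/182.705 = 0.21 s.

0.21 seconds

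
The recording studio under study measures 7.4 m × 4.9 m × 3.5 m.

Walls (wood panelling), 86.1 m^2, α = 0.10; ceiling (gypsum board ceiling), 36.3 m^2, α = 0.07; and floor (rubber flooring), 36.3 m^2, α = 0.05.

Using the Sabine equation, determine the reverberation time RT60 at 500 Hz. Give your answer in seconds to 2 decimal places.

Equivalent absorption area: A = 86.1*0.10 + 36.3*0.07 + 36.3*0.05 = 12.966 m^2.
Room volume: 126.91 m³.
T = 0.161 V/A = 0.161·126.91/12.966 = 1.58 s.

1.58 s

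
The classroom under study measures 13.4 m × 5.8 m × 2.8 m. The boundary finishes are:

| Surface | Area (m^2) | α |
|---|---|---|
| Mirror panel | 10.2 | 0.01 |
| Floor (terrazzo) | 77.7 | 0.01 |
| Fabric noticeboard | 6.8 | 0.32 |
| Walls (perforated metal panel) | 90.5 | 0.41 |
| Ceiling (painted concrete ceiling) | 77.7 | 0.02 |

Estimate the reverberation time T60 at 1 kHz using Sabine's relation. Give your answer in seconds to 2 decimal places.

A = Σ Sᵢαᵢ = 10.2*0.01 + 77.7*0.01 + 6.8*0.32 + 90.5*0.41 + 77.7*0.02 = 41.714 sabins.
V = 13.4·5.8·2.8 = 217.616 m³.
RT60 = 0.161 · V / A = 0.161 × 217.616 / 41.714 = 0.84 s.

0.84 s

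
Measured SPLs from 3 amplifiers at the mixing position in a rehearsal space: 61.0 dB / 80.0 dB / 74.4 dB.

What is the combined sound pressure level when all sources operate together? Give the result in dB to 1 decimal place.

81.1 dB

Converting to relative power and adding: 10^(61.0/10) + 10^(80.0/10) + 10^(74.4/10) = 1.288e+08.
Combined level = 10 log₁₀(1.288e+08) = 81.1 dB.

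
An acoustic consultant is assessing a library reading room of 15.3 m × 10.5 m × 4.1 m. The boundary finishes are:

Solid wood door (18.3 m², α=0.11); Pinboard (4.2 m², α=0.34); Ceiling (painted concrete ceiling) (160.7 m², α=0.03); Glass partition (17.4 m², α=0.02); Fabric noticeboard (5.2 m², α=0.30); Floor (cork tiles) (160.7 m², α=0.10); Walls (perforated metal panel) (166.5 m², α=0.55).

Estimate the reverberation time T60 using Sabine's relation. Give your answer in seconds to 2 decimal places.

Total absorption A = 18.3*0.11 + 4.2*0.34 + 160.7*0.03 + 17.4*0.02 + 5.2*0.30 + 160.7*0.10 + 166.5*0.55
  = 2.013 + 1.428 + 4.821 + 0.348 + 1.560 + 16.070 + 91.575 = 117.815 m² sabins.
Room volume: 658.665 m³.
T = 0.161 V/A = 0.161·658.665/117.815 = 0.90 s.

0.90 s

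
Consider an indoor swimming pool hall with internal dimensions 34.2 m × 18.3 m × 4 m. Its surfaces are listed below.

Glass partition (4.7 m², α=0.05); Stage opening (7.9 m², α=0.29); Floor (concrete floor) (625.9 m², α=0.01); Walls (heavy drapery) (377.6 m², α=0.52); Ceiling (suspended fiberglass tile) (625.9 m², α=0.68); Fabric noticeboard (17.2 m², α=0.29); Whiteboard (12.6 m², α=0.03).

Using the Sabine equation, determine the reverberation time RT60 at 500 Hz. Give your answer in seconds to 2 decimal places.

Summing Sᵢαᵢ: 0.235 + 2.291 + 6.259 + 196.352 + 425.612 + 4.988 + 0.378 → A = 636.115 sabins.
V = 34.2·18.3·4 = 2503.44 m³.
T = 0.161 V/A = 0.161·2503.44/636.115 = 0.63 s.

0.63 s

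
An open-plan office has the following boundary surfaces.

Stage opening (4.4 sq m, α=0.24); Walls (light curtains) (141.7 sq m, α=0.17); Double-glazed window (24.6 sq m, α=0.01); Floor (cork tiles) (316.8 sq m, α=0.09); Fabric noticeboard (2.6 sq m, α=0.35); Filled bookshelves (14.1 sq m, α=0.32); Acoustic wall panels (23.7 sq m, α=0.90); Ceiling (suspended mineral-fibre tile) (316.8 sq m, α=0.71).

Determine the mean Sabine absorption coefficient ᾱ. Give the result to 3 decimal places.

Total surface area S = 844.7 sq m.
Weighted sum Σ Sα = 305.583.
ᾱ = 305.583 / 844.7 = 0.362.

0.362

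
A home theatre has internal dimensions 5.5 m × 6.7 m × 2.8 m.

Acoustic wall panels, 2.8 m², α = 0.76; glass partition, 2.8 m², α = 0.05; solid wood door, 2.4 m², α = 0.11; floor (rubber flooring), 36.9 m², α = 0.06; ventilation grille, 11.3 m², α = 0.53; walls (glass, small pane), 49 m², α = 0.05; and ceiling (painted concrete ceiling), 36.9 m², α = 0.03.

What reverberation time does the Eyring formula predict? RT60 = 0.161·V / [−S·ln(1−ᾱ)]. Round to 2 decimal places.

Total surface area S = 2.8 + 2.8 + 2.4 + 36.9 + 11.3 + 49 + 36.9 = 142.1 m².
Absorption A = 2.8·0.76 + 2.8·0.05 + 2.4·0.11 + 36.9·0.06 + 11.3·0.53 + 49·0.05 + 36.9·0.03 = 14.292 sabins.
Mean coefficient ᾱ = A/S = 0.1006.
Eyring denominator: −S ln(1−ᾱ) = 15.066.
V = 5.5 × 6.7 × 2.8 = 103.18 m³.
T = 0.161·V/[−S·ln(1−ᾱ)] = 0.161·103.18/15.066 = 1.10 s.

1.10 s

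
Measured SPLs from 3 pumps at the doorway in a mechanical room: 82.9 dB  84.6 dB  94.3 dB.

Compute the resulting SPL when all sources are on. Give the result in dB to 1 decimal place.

95.0 dB

Σ 10^(Lᵢ/10) = 3.175e+09.
Combined level = 10 log₁₀(3.175e+09) = 95.0 dB.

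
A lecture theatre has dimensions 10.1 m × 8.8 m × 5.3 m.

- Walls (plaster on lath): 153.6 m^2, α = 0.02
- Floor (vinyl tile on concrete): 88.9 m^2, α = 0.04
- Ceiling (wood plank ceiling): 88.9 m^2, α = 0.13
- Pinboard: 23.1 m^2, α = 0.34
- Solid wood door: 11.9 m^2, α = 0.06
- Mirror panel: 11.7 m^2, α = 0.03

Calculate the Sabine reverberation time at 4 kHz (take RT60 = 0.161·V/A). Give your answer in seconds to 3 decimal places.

2.798 sec

Equivalent absorption area: A = 153.6·0.02 + 88.9·0.04 + 88.9·0.13 + 23.1·0.34 + 11.9·0.06 + 11.7·0.03 = 27.104 m^2.
V = 10.1·8.8·5.3 = 471.064 m³.
T = 0.161 V/A = 0.161·471.064/27.104 = 2.798 s.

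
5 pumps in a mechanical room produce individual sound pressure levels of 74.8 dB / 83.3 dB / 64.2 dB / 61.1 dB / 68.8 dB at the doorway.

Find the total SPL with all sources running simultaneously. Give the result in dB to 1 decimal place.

Converting to relative power and adding: 10^(74.8/10) + 10^(83.3/10) + 10^(64.2/10) + 10^(61.1/10) + 10^(68.8/10) = 2.555e+08.
L_total = 10·log₁₀(2.555e+08) = 84.1 dB.

84.1 dB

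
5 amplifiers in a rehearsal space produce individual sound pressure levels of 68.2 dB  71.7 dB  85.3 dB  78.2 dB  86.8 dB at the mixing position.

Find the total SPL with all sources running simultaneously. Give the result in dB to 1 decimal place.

89.6 dB

Converting to relative power and adding: 10^(68.2/10) + 10^(71.7/10) + 10^(85.3/10) + 10^(78.2/10) + 10^(86.8/10) = 9.049e+08.
Combined level = 10 log₁₀(9.049e+08) = 89.6 dB.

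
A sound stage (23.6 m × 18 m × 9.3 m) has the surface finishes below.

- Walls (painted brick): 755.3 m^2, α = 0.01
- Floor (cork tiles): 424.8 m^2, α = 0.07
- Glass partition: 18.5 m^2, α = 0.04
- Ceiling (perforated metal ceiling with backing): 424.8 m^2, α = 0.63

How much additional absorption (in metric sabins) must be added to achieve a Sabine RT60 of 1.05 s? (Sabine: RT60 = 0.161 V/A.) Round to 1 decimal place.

Equivalent absorption area: A₁ = 755.3·0.01 + 424.8·0.07 + 18.5·0.04 + 424.8·0.63 = 305.653 m^2.
V = 3950.64 m³. Required absorption A₂ = 0.161 × 3950.64 / 1.05 = 605.765 sabins.
Shortfall: 605.765 − 305.653 = 300.1 sabins.

300.1 sabins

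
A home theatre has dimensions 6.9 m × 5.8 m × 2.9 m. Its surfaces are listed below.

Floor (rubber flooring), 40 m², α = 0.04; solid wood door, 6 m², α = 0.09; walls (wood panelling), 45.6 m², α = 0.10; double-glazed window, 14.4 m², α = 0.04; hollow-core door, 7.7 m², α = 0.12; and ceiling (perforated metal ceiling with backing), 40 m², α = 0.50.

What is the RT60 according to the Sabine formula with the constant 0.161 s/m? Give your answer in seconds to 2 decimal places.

Total absorption A = 40×0.04 + 6×0.09 + 45.6×0.10 + 14.4×0.04 + 7.7×0.12 + 40×0.50
  = 1.600 + 0.540 + 4.560 + 0.576 + 0.924 + 20.000 = 28.200 m² sabins.
Room volume: 116.058 m³.
Sabine: RT60 = 0.161 × 116.058 / 28.200 = 0.66 s.

0.66 seconds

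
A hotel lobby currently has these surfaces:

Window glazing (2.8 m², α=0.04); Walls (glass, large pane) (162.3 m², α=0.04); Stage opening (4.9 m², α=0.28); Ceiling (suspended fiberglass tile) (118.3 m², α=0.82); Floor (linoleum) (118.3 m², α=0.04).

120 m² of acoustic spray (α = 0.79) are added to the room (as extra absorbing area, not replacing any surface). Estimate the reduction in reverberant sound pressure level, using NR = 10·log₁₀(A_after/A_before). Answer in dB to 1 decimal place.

2.7 dB

Total absorption A_before = 2.8×0.04 + 162.3×0.04 + 4.9×0.28 + 118.3×0.82 + 118.3×0.04
  = 0.112 + 6.492 + 1.372 + 97.006 + 4.732 = 109.714 m² sabins.
Treatment contributes 120·0.79 = 94.800 sabins.
New total A_after = 204.514 sabins.
NR = 10·log₁₀(204.514/109.714) = 2.7 dB.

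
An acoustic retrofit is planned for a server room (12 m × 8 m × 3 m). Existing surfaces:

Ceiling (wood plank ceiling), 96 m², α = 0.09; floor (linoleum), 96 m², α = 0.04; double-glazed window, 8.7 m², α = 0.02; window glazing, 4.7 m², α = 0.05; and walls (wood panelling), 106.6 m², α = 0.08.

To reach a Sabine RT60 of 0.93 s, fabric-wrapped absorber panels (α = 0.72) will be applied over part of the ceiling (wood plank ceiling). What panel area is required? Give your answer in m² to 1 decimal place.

45.1

A₁ = Σ Sᵢαᵢ = 96×0.09 + 96×0.04 + 8.7×0.02 + 4.7×0.05 + 106.6×0.08 = 21.417 sabins.
Required A₂ = 0.161·288/0.93 = 49.858 sabins.
Absorption to add: 49.858 − 21.417 = 28.441 sabins.
Net gain per m²: Δα = 0.72 − 0.09 = 0.63.
Panel area = 28.441 / 0.63 = 45.1 m².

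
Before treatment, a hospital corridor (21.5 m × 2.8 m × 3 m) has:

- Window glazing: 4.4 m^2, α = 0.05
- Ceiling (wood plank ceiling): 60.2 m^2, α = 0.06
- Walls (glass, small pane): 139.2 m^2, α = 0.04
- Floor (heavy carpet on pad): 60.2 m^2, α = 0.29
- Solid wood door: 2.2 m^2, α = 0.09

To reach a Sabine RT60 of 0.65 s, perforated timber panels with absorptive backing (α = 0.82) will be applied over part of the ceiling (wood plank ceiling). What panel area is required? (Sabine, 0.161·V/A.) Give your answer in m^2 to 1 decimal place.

23.3

Total absorption A₁ = 4.4×0.05 + 60.2×0.06 + 139.2×0.04 + 60.2×0.29 + 2.2×0.09
  = 0.220 + 3.612 + 5.568 + 17.458 + 0.198 = 27.056 m^2 sabins.
Required A₂ = 0.161·180.6/0.65 = 44.733 sabins.
Absorption to add: 44.733 − 27.056 = 17.677 sabins.
Each m^2 of panel replacing the ceiling (wood plank ceiling) adds (0.82 − 0.06) = 0.76 sabins.
Area = ΔA/Δα = 17.677/0.76 = 23.3 m^2.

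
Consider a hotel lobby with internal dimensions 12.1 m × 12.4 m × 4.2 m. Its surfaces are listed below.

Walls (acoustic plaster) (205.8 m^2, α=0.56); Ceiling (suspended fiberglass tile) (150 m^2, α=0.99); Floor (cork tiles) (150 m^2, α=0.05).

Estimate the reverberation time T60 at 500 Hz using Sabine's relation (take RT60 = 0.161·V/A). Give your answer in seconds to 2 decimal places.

0.37 seconds

Total absorption A = 205.8×0.56 + 150×0.99 + 150×0.05
  = 115.248 + 148.500 + 7.500 = 271.248 m^2 sabins.
V = 12.1·12.4·4.2 = 630.168 m³.
T = 0.161 V/A = 0.161·630.168/271.248 = 0.37 s.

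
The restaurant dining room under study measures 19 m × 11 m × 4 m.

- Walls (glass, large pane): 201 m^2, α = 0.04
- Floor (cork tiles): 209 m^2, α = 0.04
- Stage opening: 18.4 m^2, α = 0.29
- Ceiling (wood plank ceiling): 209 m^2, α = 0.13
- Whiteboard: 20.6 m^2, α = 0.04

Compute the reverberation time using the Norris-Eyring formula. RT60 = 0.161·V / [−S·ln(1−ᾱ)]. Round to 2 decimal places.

2.60 seconds

Total surface area S = 201 + 209 + 18.4 + 209 + 20.6 = 658.0 m^2.
Σ(Sᵢαᵢ) = 201×0.04 + 209×0.04 + 18.4×0.29 + 209×0.13 + 20.6×0.04 = 49.730.
Mean coefficient ᾱ = A/S = 0.0756.
−S·ln(1−ᾱ) = −658.0 × ln(1 − 0.0756) = 51.726.
V = 19 × 11 × 4 = 836 m³.
T = 0.161·V/[−S·ln(1−ᾱ)] = 0.161·836/51.726 = 2.60 s.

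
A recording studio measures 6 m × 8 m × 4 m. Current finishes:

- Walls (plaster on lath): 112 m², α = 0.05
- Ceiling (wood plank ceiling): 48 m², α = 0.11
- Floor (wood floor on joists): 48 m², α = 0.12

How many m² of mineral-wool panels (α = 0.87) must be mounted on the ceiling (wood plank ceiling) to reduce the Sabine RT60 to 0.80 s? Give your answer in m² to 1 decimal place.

28.9

A₁ = Σ Sᵢαᵢ = 112×0.05 + 48×0.11 + 48×0.12 = 16.640 sabins.
V = 192 m³. Target absorption A₂ = 0.161 × 192 / 0.80 = 38.640 sabins.
ΔA needed = 38.640 − 16.640 = 22.000 sabins.
Each m² of panel replacing the ceiling (wood plank ceiling) adds (0.87 − 0.11) = 0.76 sabins.
Area = ΔA/Δα = 22.000/0.76 = 28.9 m².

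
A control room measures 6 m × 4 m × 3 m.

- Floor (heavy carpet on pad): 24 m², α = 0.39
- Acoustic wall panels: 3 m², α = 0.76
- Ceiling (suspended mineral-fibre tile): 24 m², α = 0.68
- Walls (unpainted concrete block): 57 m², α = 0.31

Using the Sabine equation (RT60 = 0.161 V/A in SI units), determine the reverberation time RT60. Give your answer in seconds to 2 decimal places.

0.25 sec

Summing Sᵢαᵢ: 9.360 + 2.280 + 16.320 + 17.670 → A = 45.630 sabins.
Volume V = 6 × 4 × 3 = 72 m³.
RT60 = 0.161 · V / A = 0.161 × 72 / 45.630 = 0.25 s.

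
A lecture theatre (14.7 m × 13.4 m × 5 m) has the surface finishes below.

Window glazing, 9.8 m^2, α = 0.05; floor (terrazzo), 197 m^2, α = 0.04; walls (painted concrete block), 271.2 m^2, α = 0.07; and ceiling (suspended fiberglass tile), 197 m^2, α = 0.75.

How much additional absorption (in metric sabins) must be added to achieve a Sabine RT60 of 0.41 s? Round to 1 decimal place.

211.6 sabins

Summing Sᵢαᵢ: 0.490 + 7.880 + 18.984 + 147.750 → A₁ = 175.104 sabins.
Target A₂ = 0.161·984.9/0.41 = 386.753 sabins (V = 984.9 m³).
ΔA = A₂ − A₁ = 386.753 − 175.104 = 211.6 sabins.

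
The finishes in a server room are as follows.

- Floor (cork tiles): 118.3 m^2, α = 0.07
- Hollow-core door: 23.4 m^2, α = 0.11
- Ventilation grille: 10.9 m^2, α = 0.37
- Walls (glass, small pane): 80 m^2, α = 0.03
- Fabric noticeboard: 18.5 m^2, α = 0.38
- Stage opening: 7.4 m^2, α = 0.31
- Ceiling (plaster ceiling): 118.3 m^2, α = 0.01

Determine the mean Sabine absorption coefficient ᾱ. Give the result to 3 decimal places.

S = Σ Sᵢ = 118.3 + 23.4 + 10.9 + 80 + 18.5 + 7.4 + 118.3 = 376.8 m^2.
Weighted sum Σ Sα = 27.795.
ᾱ = A/S = 0.074.

0.074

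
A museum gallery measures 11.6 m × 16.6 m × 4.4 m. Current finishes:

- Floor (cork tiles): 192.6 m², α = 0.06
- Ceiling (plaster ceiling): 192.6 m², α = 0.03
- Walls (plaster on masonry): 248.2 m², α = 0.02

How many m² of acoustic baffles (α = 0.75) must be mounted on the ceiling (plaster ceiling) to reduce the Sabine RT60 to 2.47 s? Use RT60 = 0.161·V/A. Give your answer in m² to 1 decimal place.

45.7

Total absorption A₁ = 192.6×0.06 + 192.6×0.03 + 248.2×0.02
  = 11.556 + 5.778 + 4.964 = 22.298 m² sabins.
Required A₂ = 0.161·847.264/2.47 = 55.227 sabins.
ΔA needed = 55.227 − 22.298 = 32.929 sabins.
Net gain per m²: Δα = 0.75 − 0.03 = 0.72.
Panel area = 32.929 / 0.72 = 45.7 m².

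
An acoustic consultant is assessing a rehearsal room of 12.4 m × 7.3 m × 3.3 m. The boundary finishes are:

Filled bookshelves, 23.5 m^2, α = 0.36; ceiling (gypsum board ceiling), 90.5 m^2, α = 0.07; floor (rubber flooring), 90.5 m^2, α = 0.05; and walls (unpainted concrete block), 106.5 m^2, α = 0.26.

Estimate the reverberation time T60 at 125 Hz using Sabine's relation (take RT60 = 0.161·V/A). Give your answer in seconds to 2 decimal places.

Total absorption A = 23.5×0.36 + 90.5×0.07 + 90.5×0.05 + 106.5×0.26
  = 8.460 + 6.335 + 4.525 + 27.690 = 47.010 m^2 sabins.
V = 12.4·7.3·3.3 = 298.716 m³.
Sabine: RT60 = 0.161 × 298.716 / 47.010 = 1.02 s.

1.02 s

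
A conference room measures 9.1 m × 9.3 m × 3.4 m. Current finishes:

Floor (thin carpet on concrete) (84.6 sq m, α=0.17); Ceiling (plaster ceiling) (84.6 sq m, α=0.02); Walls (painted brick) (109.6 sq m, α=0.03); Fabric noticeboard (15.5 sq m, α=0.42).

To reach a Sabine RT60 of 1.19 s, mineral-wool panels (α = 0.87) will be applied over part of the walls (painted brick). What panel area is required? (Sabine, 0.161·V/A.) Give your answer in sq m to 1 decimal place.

15.5

A₁ = Σ Sᵢαᵢ = 84.6×0.17 + 84.6×0.02 + 109.6×0.03 + 15.5×0.42 = 25.872 sabins.
V = 287.742 m³. Target absorption A₂ = 0.161 × 287.742 / 1.19 = 38.930 sabins.
Absorption to add: 38.930 − 25.872 = 13.058 sabins.
Each sq m of panel replacing the walls (painted brick) adds (0.87 − 0.03) = 0.84 sabins.
Area = ΔA/Δα = 13.058/0.84 = 15.5 sq m.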